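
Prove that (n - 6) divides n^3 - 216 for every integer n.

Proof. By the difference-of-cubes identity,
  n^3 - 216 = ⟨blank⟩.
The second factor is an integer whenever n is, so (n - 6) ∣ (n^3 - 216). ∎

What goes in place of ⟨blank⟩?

Polynomial division of n^3 - 216 by n - 6 leaves remainder 0 and quotient n^2 + 6n + 36.
Hence n^3 - 216 = (n - 6)(n^2 + 6n + 36).

(n - 6)(n^2 + 6n + 36)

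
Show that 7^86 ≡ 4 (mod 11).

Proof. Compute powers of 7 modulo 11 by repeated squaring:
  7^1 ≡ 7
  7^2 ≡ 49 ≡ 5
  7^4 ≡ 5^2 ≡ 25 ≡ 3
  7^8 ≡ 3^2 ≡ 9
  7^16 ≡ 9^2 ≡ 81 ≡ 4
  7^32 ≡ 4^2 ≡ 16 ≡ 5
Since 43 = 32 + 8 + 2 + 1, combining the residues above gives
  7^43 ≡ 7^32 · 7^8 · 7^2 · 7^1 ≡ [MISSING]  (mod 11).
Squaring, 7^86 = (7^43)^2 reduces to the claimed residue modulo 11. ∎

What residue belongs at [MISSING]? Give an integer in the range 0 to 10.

2

7^32 · 7^8 · 7^2 · 7^1 ≡ 5 · 9 · 5 · 7 = 1575.
1575 mod 11 = 2, so 7^43 ≡ 2 (mod 11).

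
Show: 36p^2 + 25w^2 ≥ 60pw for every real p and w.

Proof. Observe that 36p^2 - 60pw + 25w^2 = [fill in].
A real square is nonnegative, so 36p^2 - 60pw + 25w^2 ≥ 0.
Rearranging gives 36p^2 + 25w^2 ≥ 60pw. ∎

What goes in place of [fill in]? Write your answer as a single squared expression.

(6p - 5w)^2

The leading and trailing coefficients are 6^2 and 5^2, and 60 = 2·6·5, so the trinomial is (6p - 5w)^2.
Hence 36p^2 - 60pw + 25w^2 ≥ 0.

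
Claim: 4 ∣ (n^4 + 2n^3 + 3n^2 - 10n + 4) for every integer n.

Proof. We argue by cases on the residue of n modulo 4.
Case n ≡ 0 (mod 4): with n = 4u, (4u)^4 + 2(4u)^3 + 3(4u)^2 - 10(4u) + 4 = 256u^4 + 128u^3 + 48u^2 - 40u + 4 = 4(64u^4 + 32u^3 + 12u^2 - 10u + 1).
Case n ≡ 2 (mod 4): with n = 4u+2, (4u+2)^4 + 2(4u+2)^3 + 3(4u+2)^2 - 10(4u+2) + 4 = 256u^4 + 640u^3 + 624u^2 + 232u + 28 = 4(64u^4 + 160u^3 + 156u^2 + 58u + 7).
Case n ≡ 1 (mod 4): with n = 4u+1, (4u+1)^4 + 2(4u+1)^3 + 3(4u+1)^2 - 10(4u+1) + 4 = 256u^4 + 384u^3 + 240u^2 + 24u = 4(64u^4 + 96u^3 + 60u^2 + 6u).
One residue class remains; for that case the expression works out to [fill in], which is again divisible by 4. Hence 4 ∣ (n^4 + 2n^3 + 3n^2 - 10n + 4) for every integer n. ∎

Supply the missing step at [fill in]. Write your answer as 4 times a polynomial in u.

4(64u^4 + 224u^3 + 300u^2 + 170u + 34)

Only n ≡ 3 (mod 4) is unaccounted for. Put n = 4u+3:
(4u+3)^4 + 2(4u+3)^3 + 3(4u+3)^2 - 10(4u+3) + 4 expands to 256u^4 + 896u^3 + 1200u^2 + 680u + 136,
and factoring out 4 leaves 4(64u^4 + 224u^3 + 300u^2 + 170u + 34).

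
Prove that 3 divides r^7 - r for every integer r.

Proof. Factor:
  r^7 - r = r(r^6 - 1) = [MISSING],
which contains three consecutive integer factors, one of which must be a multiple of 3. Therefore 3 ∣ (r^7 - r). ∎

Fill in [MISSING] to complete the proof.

(r - 1)r(r + 1)(r^4 + r^2 + 1)

r^6 - 1 = (r^2 - 1)(r^4 + r^2 + 1), and r^2 - 1 = (r-1)(r+1).
So r(r^6 - 1) = (r - 1)r(r + 1)(r^4 + r^2 + 1).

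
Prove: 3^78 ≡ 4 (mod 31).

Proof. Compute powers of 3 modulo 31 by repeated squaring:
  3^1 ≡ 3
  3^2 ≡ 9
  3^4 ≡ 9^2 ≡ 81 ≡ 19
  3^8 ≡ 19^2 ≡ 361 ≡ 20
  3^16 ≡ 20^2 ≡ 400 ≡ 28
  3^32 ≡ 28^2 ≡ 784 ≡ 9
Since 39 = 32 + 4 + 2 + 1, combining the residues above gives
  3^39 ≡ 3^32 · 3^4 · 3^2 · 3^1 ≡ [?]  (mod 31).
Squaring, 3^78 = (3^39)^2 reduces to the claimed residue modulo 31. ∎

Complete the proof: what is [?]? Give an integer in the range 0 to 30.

3^32 · 3^4 · 3^2 · 3^1 ≡ 9 · 19 · 9 · 3 = 4617.
4617 mod 31 = 29, so 3^39 ≡ 29 (mod 31).

29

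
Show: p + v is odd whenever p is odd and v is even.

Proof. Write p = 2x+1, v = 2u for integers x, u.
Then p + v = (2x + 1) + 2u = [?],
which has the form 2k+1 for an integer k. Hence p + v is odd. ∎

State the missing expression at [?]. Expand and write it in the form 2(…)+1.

Expanding: (2x + 1) + 2u = 2u + 2x + 1.
Every term except the constant is even, so this is 2(u + x) + 1,
and u + x ∈ ℤ gives the required form.

2(u + x) + 1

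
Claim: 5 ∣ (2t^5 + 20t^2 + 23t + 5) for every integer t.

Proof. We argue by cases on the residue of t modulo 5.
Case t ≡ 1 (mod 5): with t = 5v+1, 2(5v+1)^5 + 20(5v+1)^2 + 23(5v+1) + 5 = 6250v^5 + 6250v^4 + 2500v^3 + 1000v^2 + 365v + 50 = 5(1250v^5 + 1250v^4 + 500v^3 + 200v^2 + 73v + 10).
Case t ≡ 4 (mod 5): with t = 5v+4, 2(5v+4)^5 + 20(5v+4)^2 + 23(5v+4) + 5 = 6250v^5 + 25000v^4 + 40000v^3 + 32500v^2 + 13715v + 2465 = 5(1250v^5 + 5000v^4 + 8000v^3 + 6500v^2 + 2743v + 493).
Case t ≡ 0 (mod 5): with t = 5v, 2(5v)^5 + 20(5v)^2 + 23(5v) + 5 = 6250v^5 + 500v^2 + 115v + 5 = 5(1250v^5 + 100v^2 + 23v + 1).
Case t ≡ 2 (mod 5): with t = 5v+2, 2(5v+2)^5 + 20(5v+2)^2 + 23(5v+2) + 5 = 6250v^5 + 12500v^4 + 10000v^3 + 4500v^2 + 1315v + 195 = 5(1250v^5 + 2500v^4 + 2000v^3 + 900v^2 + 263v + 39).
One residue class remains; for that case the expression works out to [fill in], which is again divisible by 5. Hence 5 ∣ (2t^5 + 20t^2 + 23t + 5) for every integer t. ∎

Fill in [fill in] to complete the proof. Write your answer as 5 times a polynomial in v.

The residues treated are {1, 4, 0, 2}, so the missing case is t ≡ 3 (mod 5); write t = 5v+3.
Then 2(5v+3)^5 + 20(5v+3)^2 + 23(5v+3) + 5 = 6250v^5 + 18750v^4 + 22500v^3 + 14000v^2 + 4765v + 740 = 5(1250v^5 + 3750v^4 + 4500v^3 + 2800v^2 + 953v + 148).

5(1250v^5 + 3750v^4 + 4500v^3 + 2800v^2 + 953v + 148)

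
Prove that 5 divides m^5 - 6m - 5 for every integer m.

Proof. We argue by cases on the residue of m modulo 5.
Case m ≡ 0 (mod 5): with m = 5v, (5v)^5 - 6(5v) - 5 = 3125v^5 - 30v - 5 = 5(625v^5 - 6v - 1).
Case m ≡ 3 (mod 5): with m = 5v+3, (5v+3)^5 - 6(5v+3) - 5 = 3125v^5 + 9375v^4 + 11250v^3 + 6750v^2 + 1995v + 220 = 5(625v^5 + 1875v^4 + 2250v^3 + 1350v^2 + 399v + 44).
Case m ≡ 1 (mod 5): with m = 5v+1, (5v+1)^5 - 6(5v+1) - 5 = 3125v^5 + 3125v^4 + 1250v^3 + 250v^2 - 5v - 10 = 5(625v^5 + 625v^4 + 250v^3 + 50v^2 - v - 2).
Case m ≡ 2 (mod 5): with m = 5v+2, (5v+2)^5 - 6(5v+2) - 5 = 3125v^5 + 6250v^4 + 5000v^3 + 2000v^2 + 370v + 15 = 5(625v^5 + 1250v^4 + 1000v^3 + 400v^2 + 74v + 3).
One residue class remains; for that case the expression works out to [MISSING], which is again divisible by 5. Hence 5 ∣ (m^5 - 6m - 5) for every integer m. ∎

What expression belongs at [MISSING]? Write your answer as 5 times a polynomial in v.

5(625v^5 + 2500v^4 + 4000v^3 + 3200v^2 + 1274v + 199)

Only m ≡ 4 (mod 5) is unaccounted for. Put m = 5v+4:
(5v+4)^5 - 6(5v+4) - 5 expands to 3125v^5 + 12500v^4 + 20000v^3 + 16000v^2 + 6370v + 995,
and factoring out 5 leaves 5(625v^5 + 2500v^4 + 4000v^3 + 3200v^2 + 1274v + 199).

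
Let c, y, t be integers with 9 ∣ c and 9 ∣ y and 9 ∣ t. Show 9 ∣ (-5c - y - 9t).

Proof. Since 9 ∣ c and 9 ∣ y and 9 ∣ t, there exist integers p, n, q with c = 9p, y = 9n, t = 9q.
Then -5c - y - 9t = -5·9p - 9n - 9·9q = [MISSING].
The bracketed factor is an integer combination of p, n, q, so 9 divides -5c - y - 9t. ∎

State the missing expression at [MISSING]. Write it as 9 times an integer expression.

9(-n - 5p - 9q)

Pull the common 9 out of every term: -5·9p - 9n - 9·9q = 9(-n - 5p - 9q).
-n - 5p - 9q is an integer, which exhibits the divisibility.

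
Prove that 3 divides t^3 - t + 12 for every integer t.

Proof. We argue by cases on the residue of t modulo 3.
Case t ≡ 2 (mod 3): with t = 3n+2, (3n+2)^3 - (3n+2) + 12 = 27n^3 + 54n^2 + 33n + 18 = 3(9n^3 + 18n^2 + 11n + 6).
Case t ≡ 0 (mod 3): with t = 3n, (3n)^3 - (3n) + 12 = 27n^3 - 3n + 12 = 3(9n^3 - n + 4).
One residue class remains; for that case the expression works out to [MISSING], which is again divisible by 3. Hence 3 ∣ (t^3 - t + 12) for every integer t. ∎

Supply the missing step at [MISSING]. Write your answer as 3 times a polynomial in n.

The residues treated are {2, 0}, so the missing case is t ≡ 1 (mod 3); write t = 3n+1.
Then (3n+1)^3 - (3n+1) + 12 = 27n^3 + 27n^2 + 6n + 12 = 3(9n^3 + 9n^2 + 2n + 4).

3(9n^3 + 9n^2 + 2n + 4)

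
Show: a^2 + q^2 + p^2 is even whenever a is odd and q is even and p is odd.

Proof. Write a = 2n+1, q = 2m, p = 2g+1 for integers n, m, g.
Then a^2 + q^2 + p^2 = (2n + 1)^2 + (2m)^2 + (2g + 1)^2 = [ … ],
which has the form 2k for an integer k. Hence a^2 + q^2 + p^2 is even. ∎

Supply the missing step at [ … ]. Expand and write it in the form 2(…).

(2n + 1)^2 + (2m)^2 + (2g + 1)^2 = 4g^2 + 4g + 4m^2 + 4n^2 + 4n + 2
= 2(2g^2 + 2g + 2m^2 + 2n^2 + 2n + 1).
Since 2g^2 + 2g + 2m^2 + 2n^2 + 2n + 1 is an integer, the sum of squares is of the form 2k for an integer k.

2(2g^2 + 2g + 2m^2 + 2n^2 + 2n + 1)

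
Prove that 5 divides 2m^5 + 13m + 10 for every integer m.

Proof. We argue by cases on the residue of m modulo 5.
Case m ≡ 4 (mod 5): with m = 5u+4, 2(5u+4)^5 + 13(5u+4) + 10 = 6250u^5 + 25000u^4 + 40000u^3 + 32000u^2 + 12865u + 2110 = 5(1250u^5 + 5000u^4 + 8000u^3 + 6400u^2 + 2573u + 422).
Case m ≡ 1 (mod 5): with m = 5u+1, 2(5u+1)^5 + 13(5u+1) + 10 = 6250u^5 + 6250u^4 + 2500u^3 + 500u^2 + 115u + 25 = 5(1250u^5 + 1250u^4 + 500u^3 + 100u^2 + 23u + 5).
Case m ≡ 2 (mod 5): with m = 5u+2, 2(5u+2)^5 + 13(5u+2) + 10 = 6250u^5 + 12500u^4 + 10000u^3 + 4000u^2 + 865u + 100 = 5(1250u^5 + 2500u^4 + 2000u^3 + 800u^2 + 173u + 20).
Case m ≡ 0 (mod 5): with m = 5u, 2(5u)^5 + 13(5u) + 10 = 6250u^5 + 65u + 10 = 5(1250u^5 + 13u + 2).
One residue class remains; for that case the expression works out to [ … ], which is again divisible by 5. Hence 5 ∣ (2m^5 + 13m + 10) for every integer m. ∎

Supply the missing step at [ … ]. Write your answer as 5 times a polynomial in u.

Only m ≡ 3 (mod 5) is unaccounted for. Put m = 5u+3:
2(5u+3)^5 + 13(5u+3) + 10 expands to 6250u^5 + 18750u^4 + 22500u^3 + 13500u^2 + 4115u + 535,
and factoring out 5 leaves 5(1250u^5 + 3750u^4 + 4500u^3 + 2700u^2 + 823u + 107).

5(1250u^5 + 3750u^4 + 4500u^3 + 2700u^2 + 823u + 107)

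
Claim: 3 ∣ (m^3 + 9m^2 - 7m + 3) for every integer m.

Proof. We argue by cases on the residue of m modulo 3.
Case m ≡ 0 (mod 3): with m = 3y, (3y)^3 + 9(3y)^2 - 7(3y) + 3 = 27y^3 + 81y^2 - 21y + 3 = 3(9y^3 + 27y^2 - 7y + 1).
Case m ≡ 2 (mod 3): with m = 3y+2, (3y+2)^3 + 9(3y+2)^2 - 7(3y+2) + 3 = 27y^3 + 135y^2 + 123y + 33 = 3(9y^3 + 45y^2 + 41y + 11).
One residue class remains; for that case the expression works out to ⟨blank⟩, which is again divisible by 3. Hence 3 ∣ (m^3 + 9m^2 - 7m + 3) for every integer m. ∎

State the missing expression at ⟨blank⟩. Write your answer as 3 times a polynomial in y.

3(9y^3 + 36y^2 + 14y + 2)

The residues treated are {0, 2}, so the missing case is m ≡ 1 (mod 3); write m = 3y+1.
Then (3y+1)^3 + 9(3y+1)^2 - 7(3y+1) + 3 = 27y^3 + 108y^2 + 42y + 6 = 3(9y^3 + 36y^2 + 14y + 2).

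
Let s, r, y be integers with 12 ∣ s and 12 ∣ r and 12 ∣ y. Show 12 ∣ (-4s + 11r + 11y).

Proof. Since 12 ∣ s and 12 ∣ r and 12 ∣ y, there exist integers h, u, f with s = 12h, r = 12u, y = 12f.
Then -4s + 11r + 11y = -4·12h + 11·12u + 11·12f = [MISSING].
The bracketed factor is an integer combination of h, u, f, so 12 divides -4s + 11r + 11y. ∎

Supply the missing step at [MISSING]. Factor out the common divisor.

Pull the common 12 out of every term: -4·12h + 11·12u + 11·12f = 12(11f - 4h + 11u).
11f - 4h + 11u is an integer, which exhibits the divisibility.

12(11f - 4h + 11u)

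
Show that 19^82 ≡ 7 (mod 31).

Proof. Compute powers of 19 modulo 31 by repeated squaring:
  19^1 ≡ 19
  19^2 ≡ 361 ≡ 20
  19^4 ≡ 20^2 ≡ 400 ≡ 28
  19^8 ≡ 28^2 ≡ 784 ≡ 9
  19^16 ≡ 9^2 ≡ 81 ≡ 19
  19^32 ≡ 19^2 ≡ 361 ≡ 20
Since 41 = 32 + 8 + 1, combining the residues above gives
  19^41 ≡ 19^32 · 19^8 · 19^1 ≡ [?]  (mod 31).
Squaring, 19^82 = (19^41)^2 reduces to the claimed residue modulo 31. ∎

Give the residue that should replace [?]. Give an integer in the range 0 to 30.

Multiply the listed residues: 20 · 9 · 19 = 180 → 3420.
Reducing modulo 31: 3420 = 110·31 + 10, so 19^41 ≡ 10.

10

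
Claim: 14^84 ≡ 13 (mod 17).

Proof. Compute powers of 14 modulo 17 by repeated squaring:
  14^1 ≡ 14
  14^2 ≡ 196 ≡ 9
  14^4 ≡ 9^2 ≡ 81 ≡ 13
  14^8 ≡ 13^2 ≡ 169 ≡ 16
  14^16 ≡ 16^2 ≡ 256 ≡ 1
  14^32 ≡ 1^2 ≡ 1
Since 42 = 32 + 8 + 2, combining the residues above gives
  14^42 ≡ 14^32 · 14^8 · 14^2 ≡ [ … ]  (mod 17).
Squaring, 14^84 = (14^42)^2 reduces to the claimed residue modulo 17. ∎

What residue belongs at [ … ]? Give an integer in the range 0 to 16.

8

Multiply the listed residues: 1 · 16 · 9 = 16 → 144.
Reducing modulo 17: 144 = 8·17 + 8, so 14^42 ≡ 8.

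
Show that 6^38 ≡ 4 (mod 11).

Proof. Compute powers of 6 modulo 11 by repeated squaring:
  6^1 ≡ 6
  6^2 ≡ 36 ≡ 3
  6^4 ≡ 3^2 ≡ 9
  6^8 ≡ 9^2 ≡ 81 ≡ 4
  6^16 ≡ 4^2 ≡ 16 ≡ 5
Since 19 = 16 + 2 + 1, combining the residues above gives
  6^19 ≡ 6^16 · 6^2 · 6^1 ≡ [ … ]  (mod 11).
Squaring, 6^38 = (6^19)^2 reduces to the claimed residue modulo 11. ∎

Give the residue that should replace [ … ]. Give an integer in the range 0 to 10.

2

Multiply the listed residues: 5 · 3 · 6 = 15 → 90.
Reducing modulo 11: 90 = 8·11 + 2, so 6^19 ≡ 2.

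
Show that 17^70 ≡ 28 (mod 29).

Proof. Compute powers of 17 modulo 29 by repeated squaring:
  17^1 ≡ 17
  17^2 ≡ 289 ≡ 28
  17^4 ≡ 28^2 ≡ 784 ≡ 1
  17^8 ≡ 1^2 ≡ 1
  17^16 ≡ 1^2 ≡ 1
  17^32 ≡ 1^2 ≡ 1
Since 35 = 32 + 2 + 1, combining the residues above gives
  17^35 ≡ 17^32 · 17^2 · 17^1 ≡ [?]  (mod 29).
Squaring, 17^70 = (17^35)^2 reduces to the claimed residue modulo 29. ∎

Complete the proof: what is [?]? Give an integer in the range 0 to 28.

Multiply the listed residues: 1 · 28 · 17 = 28 → 476.
Reducing modulo 29: 476 = 16·29 + 12, so 17^35 ≡ 12.

12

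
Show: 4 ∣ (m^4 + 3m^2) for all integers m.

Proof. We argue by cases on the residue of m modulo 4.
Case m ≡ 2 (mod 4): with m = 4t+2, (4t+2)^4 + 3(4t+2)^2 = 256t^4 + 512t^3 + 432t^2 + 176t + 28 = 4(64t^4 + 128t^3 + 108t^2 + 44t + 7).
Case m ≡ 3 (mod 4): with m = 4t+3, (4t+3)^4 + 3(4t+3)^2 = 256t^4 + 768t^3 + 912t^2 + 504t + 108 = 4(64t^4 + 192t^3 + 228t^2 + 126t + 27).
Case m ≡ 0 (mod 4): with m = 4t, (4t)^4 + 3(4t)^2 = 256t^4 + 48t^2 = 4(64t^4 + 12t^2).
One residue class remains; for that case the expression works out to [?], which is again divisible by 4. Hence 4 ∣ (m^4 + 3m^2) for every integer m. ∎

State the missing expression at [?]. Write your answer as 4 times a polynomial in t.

Only m ≡ 1 (mod 4) is unaccounted for. Put m = 4t+1:
(4t+1)^4 + 3(4t+1)^2 expands to 256t^4 + 256t^3 + 144t^2 + 40t + 4,
and factoring out 4 leaves 4(64t^4 + 64t^3 + 36t^2 + 10t + 1).

4(64t^4 + 64t^3 + 36t^2 + 10t + 1)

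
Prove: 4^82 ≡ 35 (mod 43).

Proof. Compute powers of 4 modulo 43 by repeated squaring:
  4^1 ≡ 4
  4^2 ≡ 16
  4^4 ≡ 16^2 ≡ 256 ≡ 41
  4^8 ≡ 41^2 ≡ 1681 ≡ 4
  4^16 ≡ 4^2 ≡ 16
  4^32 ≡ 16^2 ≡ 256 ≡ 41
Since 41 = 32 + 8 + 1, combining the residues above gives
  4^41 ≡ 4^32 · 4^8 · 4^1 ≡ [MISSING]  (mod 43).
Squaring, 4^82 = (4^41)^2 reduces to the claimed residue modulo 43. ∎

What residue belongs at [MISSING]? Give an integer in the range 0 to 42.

Multiply the listed residues: 41 · 4 · 4 = 164 → 656.
Reducing modulo 43: 656 = 15·43 + 11, so 4^41 ≡ 11.

11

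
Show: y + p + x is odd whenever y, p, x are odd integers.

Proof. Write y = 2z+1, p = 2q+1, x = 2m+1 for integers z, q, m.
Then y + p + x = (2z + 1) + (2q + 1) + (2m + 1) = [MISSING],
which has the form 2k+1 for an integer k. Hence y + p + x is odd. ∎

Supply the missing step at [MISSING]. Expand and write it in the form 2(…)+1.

Expanding: (2z + 1) + (2q + 1) + (2m + 1) = 2m + 2q + 2z + 3.
Every term except the constant is even, so this is 2(m + q + z + 1) + 1,
and m + q + z + 1 ∈ ℤ gives the required form.

2(m + q + z + 1) + 1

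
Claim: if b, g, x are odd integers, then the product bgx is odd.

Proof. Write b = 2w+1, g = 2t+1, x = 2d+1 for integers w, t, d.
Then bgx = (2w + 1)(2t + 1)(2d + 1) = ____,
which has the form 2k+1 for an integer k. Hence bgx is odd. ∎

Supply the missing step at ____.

Expanding: (2w + 1)(2t + 1)(2d + 1) = 8dtw + 4dt + 4dw + 2d + 4tw + 2t + 2w + 1.
Every term except the constant is even, so this is 2(4dtw + 2dt + 2dw + d + 2tw + t + w) + 1,
and 4dtw + 2dt + 2dw + d + 2tw + t + w ∈ ℤ gives the required form.

2(4dtw + 2dt + 2dw + d + 2tw + t + w) + 1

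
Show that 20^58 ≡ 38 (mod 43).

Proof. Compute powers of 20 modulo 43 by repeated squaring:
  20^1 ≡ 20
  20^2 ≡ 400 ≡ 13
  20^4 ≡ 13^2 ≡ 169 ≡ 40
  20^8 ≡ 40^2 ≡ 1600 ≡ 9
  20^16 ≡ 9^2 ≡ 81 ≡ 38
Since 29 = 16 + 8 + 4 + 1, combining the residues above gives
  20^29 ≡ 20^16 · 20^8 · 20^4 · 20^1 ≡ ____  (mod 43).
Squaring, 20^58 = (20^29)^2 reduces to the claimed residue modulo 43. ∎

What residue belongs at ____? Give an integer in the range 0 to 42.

34

Multiply the listed residues: 38 · 9 · 40 · 20 = 342 → 13680 → 273600.
Reducing modulo 43: 273600 = 6362·43 + 34, so 20^29 ≡ 34.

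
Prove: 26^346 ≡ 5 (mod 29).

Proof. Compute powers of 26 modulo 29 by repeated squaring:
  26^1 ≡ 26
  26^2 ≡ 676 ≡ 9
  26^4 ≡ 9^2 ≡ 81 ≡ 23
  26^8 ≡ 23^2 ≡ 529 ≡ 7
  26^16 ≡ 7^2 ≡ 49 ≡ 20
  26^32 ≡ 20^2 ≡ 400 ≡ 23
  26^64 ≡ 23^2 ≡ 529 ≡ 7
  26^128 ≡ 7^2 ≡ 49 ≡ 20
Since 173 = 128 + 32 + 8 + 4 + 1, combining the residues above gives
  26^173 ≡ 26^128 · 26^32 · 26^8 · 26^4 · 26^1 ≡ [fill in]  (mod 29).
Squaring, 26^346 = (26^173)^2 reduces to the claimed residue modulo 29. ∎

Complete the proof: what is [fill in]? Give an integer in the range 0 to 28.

18

Multiply the listed residues: 20 · 23 · 7 · 23 · 26 = 460 → 3220 → 74060 → 1925560.
Reducing modulo 29: 1925560 = 66398·29 + 18, so 26^173 ≡ 18.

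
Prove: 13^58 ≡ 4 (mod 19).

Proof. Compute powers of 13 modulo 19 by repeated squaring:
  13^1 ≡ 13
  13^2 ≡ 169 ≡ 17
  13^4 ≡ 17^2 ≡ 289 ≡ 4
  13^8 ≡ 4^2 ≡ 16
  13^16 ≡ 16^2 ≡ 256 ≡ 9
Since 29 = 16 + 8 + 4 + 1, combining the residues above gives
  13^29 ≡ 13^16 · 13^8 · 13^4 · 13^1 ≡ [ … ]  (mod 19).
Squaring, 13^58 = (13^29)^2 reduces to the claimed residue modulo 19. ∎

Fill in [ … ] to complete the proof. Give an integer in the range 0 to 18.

2

13^16 · 13^8 · 13^4 · 13^1 ≡ 9 · 16 · 4 · 13 = 7488.
7488 mod 19 = 2, so 13^29 ≡ 2 (mod 19).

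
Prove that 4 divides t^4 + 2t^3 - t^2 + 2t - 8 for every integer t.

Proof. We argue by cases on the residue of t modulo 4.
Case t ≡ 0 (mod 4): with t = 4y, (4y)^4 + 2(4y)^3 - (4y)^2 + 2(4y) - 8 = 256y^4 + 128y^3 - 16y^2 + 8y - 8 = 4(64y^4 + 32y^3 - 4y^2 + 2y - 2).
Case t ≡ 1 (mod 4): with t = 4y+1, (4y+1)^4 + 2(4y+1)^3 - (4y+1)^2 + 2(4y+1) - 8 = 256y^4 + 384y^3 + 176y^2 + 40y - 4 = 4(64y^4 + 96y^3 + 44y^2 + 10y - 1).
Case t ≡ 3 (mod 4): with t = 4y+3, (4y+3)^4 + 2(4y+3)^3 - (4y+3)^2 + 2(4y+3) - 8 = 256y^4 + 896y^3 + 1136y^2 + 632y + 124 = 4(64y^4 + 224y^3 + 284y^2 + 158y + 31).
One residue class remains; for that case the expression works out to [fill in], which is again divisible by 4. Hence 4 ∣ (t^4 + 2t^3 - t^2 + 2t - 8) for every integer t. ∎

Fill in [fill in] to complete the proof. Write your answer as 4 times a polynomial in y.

4(64y^4 + 160y^3 + 140y^2 + 54y + 6)

The residues treated are {0, 1, 3}, so the missing case is t ≡ 2 (mod 4); write t = 4y+2.
Then (4y+2)^4 + 2(4y+2)^3 - (4y+2)^2 + 2(4y+2) - 8 = 256y^4 + 640y^3 + 560y^2 + 216y + 24 = 4(64y^4 + 160y^3 + 140y^2 + 54y + 6).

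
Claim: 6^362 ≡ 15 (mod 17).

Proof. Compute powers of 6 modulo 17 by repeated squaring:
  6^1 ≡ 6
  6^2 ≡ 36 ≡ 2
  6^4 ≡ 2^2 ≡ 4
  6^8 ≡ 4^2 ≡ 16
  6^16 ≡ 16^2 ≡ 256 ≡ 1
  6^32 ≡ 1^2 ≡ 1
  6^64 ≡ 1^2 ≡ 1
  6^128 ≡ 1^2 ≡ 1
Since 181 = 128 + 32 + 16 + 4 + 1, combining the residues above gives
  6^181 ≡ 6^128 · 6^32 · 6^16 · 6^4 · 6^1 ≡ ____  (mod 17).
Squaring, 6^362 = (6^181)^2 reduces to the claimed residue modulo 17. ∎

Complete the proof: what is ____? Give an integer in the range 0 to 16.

7

Multiply the listed residues: 1 · 1 · 1 · 4 · 6 = 1 → 1 → 4 → 24.
Reducing modulo 17: 24 = 1·17 + 7, so 6^181 ≡ 7.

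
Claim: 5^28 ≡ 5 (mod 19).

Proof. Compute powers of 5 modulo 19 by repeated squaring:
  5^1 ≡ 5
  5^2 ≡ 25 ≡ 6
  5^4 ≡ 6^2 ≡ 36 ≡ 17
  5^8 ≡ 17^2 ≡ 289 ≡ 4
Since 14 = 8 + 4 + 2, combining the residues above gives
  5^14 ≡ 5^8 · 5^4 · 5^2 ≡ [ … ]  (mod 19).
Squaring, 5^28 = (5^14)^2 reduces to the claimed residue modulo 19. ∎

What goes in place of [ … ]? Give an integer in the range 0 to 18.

5^8 · 5^4 · 5^2 ≡ 4 · 17 · 6 = 408.
408 mod 19 = 9, so 5^14 ≡ 9 (mod 19).

9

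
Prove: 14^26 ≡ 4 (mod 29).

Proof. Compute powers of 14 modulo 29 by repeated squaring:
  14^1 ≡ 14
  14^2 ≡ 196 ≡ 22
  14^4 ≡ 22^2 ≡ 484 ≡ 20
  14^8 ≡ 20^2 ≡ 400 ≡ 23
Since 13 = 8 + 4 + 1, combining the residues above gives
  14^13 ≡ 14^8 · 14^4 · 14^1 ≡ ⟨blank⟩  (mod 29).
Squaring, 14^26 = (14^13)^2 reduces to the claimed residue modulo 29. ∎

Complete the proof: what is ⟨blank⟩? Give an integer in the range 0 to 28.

Multiply the listed residues: 23 · 20 · 14 = 460 → 6440.
Reducing modulo 29: 6440 = 222·29 + 2, so 14^13 ≡ 2.

2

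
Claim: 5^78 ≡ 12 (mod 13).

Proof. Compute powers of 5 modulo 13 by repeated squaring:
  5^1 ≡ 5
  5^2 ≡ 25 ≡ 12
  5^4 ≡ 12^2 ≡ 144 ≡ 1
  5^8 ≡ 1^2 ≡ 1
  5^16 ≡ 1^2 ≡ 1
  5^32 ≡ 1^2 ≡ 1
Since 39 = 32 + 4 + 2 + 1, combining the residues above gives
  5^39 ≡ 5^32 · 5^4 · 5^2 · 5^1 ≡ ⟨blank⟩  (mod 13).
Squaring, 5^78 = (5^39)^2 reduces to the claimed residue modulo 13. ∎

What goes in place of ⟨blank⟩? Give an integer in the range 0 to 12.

8

5^32 · 5^4 · 5^2 · 5^1 ≡ 1 · 1 · 12 · 5 = 60.
60 mod 13 = 8, so 5^39 ≡ 8 (mod 13).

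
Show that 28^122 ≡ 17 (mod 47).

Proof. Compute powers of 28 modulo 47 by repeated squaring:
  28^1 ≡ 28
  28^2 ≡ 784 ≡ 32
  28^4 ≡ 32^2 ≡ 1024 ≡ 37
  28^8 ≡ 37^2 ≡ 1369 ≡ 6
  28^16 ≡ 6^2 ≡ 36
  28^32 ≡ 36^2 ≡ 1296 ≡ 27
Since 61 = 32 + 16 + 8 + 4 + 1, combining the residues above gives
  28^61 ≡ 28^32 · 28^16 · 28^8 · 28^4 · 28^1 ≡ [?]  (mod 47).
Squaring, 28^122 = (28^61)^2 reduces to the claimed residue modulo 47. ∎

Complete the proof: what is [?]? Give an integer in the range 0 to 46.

Multiply the listed residues: 27 · 36 · 6 · 37 · 28 = 972 → 5832 → 215784 → 6041952.
Reducing modulo 47: 6041952 = 128552·47 + 8, so 28^61 ≡ 8.

8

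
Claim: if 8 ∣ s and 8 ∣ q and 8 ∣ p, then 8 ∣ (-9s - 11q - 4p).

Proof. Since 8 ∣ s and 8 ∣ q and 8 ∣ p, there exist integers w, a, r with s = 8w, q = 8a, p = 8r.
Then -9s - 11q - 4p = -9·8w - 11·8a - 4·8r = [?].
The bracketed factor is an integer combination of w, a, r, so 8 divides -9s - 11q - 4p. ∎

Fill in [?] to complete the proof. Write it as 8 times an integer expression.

8(-11a - 4r - 9w)

Pull the common 8 out of every term: -9·8w - 11·8a - 4·8r = 8(-11a - 4r - 9w).
-11a - 4r - 9w is an integer, which exhibits the divisibility.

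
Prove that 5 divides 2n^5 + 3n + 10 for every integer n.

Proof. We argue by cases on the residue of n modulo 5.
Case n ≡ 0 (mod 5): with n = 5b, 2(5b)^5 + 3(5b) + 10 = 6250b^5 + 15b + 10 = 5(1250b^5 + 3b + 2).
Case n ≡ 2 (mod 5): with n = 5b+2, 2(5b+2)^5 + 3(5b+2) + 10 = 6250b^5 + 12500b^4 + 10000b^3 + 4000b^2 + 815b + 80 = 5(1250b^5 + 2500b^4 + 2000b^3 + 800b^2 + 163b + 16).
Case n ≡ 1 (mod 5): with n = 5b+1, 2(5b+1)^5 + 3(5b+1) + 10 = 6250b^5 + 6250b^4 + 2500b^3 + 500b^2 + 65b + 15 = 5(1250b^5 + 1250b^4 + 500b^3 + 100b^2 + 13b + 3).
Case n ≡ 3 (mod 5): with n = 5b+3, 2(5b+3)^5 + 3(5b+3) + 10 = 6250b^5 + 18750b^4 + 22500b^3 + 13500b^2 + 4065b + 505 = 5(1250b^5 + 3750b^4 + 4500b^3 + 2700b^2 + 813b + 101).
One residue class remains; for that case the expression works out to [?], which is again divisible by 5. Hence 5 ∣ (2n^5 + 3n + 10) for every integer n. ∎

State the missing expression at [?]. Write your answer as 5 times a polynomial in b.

The residues treated are {0, 2, 1, 3}, so the missing case is n ≡ 4 (mod 5); write n = 5b+4.
Then 2(5b+4)^5 + 3(5b+4) + 10 = 6250b^5 + 25000b^4 + 40000b^3 + 32000b^2 + 12815b + 2070 = 5(1250b^5 + 5000b^4 + 8000b^3 + 6400b^2 + 2563b + 414).

5(1250b^5 + 5000b^4 + 8000b^3 + 6400b^2 + 2563b + 414)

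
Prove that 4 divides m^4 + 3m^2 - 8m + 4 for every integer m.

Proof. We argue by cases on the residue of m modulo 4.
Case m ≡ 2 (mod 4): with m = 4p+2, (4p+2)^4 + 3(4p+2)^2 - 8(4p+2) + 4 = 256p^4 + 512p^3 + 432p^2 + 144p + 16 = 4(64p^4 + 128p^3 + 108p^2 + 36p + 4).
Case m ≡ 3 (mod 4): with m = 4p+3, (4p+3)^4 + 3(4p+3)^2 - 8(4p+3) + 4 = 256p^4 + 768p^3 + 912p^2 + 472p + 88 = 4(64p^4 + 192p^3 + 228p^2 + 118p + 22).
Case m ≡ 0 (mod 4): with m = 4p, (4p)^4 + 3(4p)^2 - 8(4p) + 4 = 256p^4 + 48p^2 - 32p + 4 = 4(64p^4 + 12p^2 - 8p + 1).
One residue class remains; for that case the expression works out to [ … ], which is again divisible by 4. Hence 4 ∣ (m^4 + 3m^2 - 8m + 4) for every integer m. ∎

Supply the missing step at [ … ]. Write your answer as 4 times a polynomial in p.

4(64p^4 + 64p^3 + 36p^2 + 2p)

The residues treated are {2, 3, 0}, so the missing case is m ≡ 1 (mod 4); write m = 4p+1.
Then (4p+1)^4 + 3(4p+1)^2 - 8(4p+1) + 4 = 256p^4 + 256p^3 + 144p^2 + 8p = 4(64p^4 + 64p^3 + 36p^2 + 2p).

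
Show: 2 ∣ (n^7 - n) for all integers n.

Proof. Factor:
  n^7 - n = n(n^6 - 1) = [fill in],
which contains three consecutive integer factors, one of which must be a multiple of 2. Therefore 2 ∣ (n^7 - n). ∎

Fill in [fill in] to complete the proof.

n^6 - 1 = (n^2 - 1)(n^4 + n^2 + 1), and n^2 - 1 = (n-1)(n+1).
So n(n^6 - 1) = (n - 1)n(n + 1)(n^4 + n^2 + 1).

(n - 1)n(n + 1)(n^4 + n^2 + 1)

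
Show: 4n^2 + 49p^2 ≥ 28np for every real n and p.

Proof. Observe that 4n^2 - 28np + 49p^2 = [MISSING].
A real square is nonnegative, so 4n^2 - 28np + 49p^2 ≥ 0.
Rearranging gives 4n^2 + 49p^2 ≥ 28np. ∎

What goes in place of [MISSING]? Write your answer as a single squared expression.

(2n - 7p)^2

The leading and trailing coefficients are 2^2 and 7^2, and 28 = 2·2·7, so the trinomial is (2n - 7p)^2.
Hence 4n^2 - 28np + 49p^2 ≥ 0.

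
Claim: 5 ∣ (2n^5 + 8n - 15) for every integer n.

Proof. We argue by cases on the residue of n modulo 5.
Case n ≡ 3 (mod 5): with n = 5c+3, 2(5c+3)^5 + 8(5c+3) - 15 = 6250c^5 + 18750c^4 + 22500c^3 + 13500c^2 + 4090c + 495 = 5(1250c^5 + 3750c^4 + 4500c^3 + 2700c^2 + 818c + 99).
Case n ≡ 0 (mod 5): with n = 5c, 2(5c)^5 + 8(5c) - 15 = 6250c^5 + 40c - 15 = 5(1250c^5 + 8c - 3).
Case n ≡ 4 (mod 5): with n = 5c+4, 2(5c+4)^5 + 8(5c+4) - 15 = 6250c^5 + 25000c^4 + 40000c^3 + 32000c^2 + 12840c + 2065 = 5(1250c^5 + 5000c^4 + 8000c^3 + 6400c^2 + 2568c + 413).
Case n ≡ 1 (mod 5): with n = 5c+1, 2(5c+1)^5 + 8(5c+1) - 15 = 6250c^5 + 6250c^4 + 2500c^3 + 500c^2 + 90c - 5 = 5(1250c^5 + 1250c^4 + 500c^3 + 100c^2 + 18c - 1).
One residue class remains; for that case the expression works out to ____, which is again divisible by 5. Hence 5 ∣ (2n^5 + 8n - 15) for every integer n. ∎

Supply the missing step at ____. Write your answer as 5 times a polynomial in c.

5(1250c^5 + 2500c^4 + 2000c^3 + 800c^2 + 168c + 13)

The residues treated are {3, 0, 4, 1}, so the missing case is n ≡ 2 (mod 5); write n = 5c+2.
Then 2(5c+2)^5 + 8(5c+2) - 15 = 6250c^5 + 12500c^4 + 10000c^3 + 4000c^2 + 840c + 65 = 5(1250c^5 + 2500c^4 + 2000c^3 + 800c^2 + 168c + 13).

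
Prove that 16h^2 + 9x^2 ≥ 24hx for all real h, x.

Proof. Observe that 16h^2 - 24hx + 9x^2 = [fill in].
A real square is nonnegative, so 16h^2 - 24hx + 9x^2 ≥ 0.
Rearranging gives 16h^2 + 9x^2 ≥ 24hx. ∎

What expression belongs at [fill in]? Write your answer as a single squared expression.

The leading and trailing coefficients are 4^2 and 3^2, and 24 = 2·4·3, so the trinomial is (4h - 3x)^2.
Hence 16h^2 - 24hx + 9x^2 ≥ 0.

(4h - 3x)^2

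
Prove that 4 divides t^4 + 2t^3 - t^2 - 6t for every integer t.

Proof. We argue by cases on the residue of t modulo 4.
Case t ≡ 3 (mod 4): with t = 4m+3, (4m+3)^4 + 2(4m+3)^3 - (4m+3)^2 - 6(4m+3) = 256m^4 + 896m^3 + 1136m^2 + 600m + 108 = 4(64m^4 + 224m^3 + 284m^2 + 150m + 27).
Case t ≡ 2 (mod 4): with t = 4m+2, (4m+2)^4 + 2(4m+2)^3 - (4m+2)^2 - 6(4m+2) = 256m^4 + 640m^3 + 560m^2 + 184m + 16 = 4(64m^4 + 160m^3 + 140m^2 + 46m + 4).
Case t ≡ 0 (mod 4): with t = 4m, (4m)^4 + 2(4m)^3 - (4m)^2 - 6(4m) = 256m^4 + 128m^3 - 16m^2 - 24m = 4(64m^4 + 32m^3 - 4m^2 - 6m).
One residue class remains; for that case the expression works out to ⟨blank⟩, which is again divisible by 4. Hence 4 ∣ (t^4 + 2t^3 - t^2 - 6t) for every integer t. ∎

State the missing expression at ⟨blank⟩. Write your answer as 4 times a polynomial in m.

Only t ≡ 1 (mod 4) is unaccounted for. Put t = 4m+1:
(4m+1)^4 + 2(4m+1)^3 - (4m+1)^2 - 6(4m+1) expands to 256m^4 + 384m^3 + 176m^2 + 8m - 4,
and factoring out 4 leaves 4(64m^4 + 96m^3 + 44m^2 + 2m - 1).

4(64m^4 + 96m^3 + 44m^2 + 2m - 1)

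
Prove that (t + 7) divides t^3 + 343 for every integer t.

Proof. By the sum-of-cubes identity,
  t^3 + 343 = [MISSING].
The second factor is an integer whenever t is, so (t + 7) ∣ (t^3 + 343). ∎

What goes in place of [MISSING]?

Polynomial division of t^3 + 343 by t + 7 leaves remainder 0 and quotient t^2 - 7t + 49.
Hence t^3 + 343 = (t + 7)(t^2 - 7t + 49).

(t + 7)(t^2 - 7t + 49)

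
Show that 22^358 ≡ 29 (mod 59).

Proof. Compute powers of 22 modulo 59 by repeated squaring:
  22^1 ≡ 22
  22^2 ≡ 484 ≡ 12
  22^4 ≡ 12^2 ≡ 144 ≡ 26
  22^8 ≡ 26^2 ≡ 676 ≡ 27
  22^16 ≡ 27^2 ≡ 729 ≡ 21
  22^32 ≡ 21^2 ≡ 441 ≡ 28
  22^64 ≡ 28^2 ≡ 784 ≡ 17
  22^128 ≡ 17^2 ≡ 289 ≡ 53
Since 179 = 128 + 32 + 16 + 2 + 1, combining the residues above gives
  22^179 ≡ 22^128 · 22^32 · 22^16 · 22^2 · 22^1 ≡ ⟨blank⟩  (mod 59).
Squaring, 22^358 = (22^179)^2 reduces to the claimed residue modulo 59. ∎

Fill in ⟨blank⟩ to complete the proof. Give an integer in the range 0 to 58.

Multiply the listed residues: 53 · 28 · 21 · 12 · 22 = 1484 → 31164 → 373968 → 8227296.
Reducing modulo 59: 8227296 = 139445·59 + 41, so 22^179 ≡ 41.

41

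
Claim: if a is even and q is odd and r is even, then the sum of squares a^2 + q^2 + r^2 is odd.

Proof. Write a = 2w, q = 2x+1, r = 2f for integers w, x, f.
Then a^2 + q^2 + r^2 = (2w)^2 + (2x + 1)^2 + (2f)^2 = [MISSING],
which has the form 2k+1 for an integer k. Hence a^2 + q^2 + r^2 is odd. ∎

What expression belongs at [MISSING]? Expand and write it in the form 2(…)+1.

2(2f^2 + 2w^2 + 2x^2 + 2x) + 1

Expanding: (2w)^2 + (2x + 1)^2 + (2f)^2 = 4f^2 + 4w^2 + 4x^2 + 4x + 1.
Every term except the constant is even, so this is 2(2f^2 + 2w^2 + 2x^2 + 2x) + 1,
and 2f^2 + 2w^2 + 2x^2 + 2x ∈ ℤ gives the required form.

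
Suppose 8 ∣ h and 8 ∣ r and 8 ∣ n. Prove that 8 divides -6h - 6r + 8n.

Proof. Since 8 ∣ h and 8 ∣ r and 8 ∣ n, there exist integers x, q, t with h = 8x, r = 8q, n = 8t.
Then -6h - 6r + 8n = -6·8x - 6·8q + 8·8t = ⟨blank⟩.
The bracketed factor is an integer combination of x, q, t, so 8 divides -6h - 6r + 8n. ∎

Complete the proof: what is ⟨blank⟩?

8(-6q + 8t - 6x)

Pull the common 8 out of every term: -6·8x - 6·8q + 8·8t = 8(-6q + 8t - 6x).
-6q + 8t - 6x is an integer, which exhibits the divisibility.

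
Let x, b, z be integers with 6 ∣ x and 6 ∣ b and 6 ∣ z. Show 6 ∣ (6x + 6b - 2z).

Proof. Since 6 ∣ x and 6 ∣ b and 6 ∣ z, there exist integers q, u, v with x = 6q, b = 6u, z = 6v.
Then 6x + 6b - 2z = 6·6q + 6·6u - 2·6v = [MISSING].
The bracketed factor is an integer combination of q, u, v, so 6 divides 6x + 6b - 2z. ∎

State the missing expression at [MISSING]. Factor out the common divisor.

Each term has a factor of 6: 6·6q + 6·6u - 2·6v = 6·(6q + 6u - 2v).
Since 6q + 6u - 2v is an integer, 6 ∣ (6x + 6b - 2z).

6(6q + 6u - 2v)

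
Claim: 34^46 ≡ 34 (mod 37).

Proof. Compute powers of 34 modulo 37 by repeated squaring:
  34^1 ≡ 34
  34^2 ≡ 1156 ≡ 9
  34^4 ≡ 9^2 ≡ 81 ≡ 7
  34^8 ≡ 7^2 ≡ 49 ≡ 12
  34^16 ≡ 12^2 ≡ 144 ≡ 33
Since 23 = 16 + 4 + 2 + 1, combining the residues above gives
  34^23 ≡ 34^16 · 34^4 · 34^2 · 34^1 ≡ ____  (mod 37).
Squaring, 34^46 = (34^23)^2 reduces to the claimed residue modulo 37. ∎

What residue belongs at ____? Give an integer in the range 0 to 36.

16

Multiply the listed residues: 33 · 7 · 9 · 34 = 231 → 2079 → 70686.
Reducing modulo 37: 70686 = 1910·37 + 16, so 34^23 ≡ 16.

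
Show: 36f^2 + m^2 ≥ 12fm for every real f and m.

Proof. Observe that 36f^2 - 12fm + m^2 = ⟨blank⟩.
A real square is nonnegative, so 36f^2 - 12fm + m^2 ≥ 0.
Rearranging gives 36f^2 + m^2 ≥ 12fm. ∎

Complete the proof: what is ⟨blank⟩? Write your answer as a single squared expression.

The leading and trailing coefficients are 6^2 and 1^2, and 12 = 2·6·1, so the trinomial is (6f - m)^2.
Hence 36f^2 - 12fm + m^2 ≥ 0.

(6f - m)^2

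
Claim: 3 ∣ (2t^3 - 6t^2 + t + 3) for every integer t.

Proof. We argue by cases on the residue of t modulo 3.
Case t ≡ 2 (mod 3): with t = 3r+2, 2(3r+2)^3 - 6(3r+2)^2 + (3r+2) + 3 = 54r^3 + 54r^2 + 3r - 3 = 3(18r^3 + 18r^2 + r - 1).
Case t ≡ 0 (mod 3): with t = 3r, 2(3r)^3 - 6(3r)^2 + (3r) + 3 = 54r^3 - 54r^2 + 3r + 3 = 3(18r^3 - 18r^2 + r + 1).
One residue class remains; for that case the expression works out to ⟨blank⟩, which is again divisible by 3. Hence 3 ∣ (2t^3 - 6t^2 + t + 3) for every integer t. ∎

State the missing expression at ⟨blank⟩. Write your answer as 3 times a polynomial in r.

3(18r^3 - 5r)

Only t ≡ 1 (mod 3) is unaccounted for. Put t = 3r+1:
2(3r+1)^3 - 6(3r+1)^2 + (3r+1) + 3 expands to 54r^3 - 15r,
and factoring out 3 leaves 3(18r^3 - 5r).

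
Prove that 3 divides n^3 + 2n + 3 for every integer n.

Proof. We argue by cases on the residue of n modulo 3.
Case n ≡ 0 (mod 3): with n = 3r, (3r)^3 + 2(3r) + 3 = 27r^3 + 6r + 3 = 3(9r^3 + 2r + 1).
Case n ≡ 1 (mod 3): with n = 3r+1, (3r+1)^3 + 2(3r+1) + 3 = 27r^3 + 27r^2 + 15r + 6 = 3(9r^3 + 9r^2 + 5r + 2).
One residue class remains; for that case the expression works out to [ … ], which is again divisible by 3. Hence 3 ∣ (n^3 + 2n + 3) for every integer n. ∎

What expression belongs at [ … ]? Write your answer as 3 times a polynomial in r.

3(9r^3 + 18r^2 + 14r + 5)

The residues treated are {0, 1}, so the missing case is n ≡ 2 (mod 3); write n = 3r+2.
Then (3r+2)^3 + 2(3r+2) + 3 = 27r^3 + 54r^2 + 42r + 15 = 3(9r^3 + 18r^2 + 14r + 5).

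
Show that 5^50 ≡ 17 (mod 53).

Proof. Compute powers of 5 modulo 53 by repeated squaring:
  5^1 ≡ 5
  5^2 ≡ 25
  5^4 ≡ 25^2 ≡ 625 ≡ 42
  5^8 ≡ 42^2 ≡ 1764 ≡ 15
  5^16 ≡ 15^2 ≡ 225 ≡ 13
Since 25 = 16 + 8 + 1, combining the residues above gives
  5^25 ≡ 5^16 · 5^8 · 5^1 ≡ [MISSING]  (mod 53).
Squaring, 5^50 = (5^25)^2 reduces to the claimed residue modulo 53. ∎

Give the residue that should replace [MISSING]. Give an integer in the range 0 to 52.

21

5^16 · 5^8 · 5^1 ≡ 13 · 15 · 5 = 975.
975 mod 53 = 21, so 5^25 ≡ 21 (mod 53).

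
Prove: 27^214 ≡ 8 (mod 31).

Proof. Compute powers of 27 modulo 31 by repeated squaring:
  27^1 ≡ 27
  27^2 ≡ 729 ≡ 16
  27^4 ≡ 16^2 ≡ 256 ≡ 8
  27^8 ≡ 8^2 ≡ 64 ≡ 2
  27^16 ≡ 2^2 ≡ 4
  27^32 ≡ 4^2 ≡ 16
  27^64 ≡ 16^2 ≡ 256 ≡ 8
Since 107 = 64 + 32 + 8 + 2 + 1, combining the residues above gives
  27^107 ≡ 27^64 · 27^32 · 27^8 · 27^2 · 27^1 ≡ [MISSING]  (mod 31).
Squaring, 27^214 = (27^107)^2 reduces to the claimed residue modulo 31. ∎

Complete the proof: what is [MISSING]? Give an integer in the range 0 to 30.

Multiply the listed residues: 8 · 16 · 2 · 16 · 27 = 128 → 256 → 4096 → 110592.
Reducing modulo 31: 110592 = 3567·31 + 15, so 27^107 ≡ 15.

15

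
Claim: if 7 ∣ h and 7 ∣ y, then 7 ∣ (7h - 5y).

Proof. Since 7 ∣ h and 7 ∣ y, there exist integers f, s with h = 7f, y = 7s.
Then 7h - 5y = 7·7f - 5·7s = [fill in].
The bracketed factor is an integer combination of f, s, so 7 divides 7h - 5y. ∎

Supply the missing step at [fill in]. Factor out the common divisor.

7(7f - 5s)

Each term has a factor of 7: 7·7f - 5·7s = 7·(7f - 5s).
Since 7f - 5s is an integer, 7 ∣ (7h - 5y).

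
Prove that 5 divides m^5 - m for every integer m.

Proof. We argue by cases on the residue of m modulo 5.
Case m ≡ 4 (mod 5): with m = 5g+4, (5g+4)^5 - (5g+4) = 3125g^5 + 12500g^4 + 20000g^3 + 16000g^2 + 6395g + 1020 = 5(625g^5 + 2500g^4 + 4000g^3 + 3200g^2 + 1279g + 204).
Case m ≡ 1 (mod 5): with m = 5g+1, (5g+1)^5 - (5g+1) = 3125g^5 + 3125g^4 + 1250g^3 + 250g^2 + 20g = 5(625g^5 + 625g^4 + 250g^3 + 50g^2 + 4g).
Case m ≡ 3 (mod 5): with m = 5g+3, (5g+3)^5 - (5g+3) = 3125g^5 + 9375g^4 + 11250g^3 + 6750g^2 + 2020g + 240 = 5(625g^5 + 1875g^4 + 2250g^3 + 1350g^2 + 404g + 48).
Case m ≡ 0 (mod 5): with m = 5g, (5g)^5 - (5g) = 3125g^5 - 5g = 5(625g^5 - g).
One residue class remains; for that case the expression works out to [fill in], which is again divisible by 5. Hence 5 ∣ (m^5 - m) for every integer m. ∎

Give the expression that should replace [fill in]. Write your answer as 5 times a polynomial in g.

5(625g^5 + 1250g^4 + 1000g^3 + 400g^2 + 79g + 6)

The residues treated are {4, 1, 3, 0}, so the missing case is m ≡ 2 (mod 5); write m = 5g+2.
Then (5g+2)^5 - (5g+2) = 3125g^5 + 6250g^4 + 5000g^3 + 2000g^2 + 395g + 30 = 5(625g^5 + 1250g^4 + 1000g^3 + 400g^2 + 79g + 6).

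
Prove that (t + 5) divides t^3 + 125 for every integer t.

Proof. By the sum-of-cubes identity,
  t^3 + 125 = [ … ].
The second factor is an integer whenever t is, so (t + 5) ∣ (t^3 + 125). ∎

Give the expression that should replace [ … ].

(t + 5)(t^2 - 5t + 25)

a^3 + b^3 = (a + b)(a^2 - ab + b^2). With a = t, b = 5:
t^3 + 125 = (t + 5)(t^2 - 5t + 25).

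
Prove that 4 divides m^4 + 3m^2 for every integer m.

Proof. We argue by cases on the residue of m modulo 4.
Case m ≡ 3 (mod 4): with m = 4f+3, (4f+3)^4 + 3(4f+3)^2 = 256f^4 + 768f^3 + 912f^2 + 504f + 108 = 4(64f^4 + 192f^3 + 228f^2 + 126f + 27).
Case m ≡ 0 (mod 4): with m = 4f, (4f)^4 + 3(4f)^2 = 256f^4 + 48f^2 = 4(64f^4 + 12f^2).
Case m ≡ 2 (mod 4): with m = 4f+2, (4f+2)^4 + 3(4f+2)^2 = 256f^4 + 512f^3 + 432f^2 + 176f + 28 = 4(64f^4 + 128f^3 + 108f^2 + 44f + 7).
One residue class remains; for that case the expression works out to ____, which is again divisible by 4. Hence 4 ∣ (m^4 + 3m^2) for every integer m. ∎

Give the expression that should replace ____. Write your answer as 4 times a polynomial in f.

Only m ≡ 1 (mod 4) is unaccounted for. Put m = 4f+1:
(4f+1)^4 + 3(4f+1)^2 expands to 256f^4 + 256f^3 + 144f^2 + 40f + 4,
and factoring out 4 leaves 4(64f^4 + 64f^3 + 36f^2 + 10f + 1).

4(64f^4 + 64f^3 + 36f^2 + 10f + 1)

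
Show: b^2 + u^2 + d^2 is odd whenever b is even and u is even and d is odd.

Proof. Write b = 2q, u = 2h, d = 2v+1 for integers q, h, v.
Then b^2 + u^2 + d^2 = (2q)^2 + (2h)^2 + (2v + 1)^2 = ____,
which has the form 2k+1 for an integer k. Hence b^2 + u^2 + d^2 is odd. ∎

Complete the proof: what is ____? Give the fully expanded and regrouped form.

Expanding: (2q)^2 + (2h)^2 + (2v + 1)^2 = 4h^2 + 4q^2 + 4v^2 + 4v + 1.
Every term except the constant is even, so this is 2(2h^2 + 2q^2 + 2v^2 + 2v) + 1,
and 2h^2 + 2q^2 + 2v^2 + 2v ∈ ℤ gives the required form.

2(2h^2 + 2q^2 + 2v^2 + 2v) + 1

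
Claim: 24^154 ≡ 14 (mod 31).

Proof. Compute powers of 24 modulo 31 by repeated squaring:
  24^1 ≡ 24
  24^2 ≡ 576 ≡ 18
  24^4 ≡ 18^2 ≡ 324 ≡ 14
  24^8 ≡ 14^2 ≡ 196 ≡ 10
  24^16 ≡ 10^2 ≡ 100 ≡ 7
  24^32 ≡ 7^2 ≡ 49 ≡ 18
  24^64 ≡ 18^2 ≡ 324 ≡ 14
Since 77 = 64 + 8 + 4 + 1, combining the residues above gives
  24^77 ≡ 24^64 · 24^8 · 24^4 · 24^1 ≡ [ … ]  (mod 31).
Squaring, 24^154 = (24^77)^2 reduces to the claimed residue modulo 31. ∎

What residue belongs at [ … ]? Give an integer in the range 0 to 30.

24^64 · 24^8 · 24^4 · 24^1 ≡ 14 · 10 · 14 · 24 = 47040.
47040 mod 31 = 13, so 24^77 ≡ 13 (mod 31).

13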